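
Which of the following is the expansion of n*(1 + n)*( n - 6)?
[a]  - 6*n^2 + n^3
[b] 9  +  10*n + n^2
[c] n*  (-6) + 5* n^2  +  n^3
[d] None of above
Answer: d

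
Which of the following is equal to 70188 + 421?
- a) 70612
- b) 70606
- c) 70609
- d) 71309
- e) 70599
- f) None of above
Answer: c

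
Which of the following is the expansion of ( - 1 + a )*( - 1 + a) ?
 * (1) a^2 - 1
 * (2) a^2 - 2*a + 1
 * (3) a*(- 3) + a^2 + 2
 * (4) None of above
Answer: 2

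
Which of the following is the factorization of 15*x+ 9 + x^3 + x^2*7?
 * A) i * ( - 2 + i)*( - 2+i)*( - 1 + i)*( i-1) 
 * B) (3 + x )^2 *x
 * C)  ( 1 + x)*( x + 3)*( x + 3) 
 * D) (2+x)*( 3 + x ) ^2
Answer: C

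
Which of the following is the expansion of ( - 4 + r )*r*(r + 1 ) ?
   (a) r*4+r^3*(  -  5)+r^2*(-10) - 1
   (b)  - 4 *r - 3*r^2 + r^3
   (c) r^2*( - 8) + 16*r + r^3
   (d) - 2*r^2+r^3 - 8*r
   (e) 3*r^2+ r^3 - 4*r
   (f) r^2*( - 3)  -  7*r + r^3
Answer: b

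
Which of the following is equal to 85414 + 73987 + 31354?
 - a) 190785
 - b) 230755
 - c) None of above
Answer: c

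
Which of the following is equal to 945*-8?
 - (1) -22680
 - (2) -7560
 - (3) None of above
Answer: 2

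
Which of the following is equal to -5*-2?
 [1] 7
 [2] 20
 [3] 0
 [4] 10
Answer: 4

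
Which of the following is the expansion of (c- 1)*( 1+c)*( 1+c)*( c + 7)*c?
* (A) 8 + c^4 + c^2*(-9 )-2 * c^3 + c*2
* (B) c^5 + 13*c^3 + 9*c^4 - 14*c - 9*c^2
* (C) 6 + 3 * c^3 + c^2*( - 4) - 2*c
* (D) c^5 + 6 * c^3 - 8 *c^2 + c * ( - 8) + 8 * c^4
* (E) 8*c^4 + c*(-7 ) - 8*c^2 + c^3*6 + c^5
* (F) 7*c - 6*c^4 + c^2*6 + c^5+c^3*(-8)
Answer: E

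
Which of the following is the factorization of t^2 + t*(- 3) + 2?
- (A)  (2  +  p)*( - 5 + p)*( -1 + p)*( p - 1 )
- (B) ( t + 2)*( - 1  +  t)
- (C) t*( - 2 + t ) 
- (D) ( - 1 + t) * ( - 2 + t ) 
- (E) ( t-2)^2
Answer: D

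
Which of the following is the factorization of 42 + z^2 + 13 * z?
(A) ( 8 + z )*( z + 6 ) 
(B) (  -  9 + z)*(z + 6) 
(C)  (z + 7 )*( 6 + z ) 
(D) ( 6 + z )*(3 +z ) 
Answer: C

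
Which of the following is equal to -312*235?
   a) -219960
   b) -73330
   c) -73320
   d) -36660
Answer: c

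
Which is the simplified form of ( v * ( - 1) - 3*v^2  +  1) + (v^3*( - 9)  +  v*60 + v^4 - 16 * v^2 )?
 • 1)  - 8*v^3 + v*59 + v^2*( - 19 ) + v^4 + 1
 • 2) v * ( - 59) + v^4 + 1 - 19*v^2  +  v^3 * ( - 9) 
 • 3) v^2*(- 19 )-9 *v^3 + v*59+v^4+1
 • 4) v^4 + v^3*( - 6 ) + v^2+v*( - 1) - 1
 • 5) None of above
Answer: 3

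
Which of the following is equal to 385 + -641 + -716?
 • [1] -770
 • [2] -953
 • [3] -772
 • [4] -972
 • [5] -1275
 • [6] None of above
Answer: 4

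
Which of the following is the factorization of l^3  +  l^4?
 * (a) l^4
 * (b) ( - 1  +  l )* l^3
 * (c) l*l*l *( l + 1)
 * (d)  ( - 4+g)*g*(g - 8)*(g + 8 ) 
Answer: c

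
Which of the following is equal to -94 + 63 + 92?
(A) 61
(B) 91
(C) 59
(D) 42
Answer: A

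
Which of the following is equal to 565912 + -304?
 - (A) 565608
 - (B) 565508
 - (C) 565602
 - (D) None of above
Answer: A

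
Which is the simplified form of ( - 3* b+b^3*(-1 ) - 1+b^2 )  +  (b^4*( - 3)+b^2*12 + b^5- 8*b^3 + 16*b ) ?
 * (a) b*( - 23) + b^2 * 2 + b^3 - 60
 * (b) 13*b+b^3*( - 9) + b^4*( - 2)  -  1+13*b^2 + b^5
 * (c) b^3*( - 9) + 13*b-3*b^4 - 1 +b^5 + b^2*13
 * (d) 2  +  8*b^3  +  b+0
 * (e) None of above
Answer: c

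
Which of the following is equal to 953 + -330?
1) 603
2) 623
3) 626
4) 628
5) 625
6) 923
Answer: 2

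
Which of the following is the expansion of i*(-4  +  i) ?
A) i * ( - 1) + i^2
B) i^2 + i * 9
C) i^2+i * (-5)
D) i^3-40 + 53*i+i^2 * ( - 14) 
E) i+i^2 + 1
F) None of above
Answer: F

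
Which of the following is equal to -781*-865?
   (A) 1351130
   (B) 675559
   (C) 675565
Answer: C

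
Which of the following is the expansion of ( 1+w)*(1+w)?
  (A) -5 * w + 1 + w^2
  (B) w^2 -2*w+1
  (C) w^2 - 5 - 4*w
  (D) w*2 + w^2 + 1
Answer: D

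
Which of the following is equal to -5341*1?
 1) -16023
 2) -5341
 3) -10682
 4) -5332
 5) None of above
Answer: 2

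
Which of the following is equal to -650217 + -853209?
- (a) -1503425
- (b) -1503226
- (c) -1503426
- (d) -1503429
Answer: c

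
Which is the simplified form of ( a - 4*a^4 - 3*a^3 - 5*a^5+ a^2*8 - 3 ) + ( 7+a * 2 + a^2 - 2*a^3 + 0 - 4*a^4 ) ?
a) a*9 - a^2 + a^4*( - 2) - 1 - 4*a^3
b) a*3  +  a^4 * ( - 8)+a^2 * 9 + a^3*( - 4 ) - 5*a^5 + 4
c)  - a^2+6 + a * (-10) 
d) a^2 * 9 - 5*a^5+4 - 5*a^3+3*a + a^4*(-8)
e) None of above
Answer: d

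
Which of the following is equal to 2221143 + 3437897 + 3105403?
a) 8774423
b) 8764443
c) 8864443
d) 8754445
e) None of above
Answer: b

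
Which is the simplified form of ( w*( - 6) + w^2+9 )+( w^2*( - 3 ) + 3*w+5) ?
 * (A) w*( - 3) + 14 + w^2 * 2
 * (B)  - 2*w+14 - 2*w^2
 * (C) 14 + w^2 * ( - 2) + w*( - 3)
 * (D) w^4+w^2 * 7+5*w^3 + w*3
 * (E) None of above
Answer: C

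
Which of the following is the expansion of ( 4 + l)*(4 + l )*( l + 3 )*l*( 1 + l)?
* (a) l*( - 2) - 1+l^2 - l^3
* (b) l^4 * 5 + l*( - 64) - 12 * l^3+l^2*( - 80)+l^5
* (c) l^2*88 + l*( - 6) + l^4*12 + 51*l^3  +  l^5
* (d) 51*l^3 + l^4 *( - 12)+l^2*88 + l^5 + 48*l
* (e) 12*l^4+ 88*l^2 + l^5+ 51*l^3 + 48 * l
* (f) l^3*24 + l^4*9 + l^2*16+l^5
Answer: e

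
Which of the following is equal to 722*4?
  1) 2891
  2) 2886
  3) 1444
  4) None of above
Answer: 4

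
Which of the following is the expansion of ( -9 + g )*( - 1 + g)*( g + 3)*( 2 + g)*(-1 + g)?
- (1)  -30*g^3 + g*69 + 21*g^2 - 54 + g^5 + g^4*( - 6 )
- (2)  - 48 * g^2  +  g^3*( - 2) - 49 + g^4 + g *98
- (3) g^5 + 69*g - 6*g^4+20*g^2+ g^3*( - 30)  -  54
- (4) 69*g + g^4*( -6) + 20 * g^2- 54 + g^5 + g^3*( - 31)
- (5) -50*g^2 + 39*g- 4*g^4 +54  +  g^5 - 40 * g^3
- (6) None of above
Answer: 3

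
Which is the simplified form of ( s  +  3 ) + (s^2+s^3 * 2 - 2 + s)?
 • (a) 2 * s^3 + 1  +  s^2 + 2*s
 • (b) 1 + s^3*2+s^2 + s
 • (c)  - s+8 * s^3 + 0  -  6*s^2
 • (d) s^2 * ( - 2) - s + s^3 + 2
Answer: a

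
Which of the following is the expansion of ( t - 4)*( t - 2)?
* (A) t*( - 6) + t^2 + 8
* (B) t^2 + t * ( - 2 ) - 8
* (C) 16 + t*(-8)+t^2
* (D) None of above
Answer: A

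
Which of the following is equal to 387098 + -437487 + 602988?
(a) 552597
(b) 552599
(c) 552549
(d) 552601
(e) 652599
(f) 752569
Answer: b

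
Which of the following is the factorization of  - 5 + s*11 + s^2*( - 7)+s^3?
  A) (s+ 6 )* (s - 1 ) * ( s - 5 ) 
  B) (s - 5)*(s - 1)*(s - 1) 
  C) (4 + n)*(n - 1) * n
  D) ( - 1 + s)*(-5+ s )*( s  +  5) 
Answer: B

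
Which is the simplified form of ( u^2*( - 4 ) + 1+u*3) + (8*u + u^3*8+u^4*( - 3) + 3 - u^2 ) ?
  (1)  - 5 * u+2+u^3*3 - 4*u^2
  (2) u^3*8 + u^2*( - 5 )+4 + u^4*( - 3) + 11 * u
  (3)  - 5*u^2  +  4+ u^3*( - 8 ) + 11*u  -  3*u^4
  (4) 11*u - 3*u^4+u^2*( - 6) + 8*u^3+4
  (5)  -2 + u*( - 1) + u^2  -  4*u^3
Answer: 2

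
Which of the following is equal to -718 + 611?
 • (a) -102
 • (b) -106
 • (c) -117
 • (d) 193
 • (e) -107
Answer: e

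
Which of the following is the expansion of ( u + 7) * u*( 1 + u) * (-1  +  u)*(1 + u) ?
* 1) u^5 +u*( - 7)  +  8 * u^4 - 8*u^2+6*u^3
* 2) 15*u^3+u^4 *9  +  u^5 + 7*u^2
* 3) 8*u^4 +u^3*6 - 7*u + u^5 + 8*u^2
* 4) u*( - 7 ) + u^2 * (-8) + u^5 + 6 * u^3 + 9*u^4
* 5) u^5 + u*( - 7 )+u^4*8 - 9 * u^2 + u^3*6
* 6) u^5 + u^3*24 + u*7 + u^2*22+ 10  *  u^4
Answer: 1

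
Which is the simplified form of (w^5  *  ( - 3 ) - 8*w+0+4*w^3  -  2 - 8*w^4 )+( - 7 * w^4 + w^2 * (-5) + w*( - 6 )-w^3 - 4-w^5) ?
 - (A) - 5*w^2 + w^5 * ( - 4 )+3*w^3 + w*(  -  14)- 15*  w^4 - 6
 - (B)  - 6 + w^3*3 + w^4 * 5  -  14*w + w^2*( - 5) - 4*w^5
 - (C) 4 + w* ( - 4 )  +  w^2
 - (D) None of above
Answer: A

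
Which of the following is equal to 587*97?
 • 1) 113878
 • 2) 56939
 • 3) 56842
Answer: 2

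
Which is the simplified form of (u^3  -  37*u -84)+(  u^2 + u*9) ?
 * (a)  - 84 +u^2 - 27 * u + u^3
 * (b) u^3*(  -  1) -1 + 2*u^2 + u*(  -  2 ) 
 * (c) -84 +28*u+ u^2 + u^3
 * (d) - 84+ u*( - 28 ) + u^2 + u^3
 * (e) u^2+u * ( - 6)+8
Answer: d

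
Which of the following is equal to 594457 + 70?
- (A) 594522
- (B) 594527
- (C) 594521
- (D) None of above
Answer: B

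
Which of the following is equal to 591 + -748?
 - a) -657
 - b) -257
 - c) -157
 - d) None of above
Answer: c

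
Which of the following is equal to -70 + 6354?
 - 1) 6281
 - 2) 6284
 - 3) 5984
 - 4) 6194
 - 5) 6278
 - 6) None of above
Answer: 2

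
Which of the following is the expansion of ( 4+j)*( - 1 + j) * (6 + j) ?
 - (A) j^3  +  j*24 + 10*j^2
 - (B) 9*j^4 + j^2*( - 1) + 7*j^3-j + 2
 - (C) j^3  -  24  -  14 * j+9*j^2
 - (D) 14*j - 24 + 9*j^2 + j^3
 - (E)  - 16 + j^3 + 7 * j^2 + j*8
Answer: D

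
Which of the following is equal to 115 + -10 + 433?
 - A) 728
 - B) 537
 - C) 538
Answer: C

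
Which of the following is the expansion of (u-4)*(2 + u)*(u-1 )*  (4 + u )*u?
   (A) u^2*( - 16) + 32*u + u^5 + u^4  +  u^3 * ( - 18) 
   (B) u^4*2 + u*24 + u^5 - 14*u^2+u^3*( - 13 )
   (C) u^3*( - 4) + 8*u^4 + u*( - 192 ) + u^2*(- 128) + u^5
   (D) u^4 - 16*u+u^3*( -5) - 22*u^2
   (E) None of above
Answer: A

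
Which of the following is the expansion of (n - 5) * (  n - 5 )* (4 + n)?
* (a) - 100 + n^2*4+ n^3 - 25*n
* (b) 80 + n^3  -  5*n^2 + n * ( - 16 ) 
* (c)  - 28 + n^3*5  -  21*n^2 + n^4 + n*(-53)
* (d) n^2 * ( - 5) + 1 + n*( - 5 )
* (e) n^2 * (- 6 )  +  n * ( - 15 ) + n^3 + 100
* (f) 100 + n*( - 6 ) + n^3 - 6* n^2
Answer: e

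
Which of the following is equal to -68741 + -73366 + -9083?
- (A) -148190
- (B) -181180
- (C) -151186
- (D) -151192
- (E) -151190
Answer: E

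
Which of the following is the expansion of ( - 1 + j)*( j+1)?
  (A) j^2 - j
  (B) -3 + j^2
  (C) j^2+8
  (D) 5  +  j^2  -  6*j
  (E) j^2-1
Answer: E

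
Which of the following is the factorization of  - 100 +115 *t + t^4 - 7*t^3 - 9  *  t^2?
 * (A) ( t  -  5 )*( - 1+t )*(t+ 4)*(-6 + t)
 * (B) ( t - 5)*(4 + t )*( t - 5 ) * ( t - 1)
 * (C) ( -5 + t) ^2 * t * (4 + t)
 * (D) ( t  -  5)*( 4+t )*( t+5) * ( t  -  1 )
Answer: B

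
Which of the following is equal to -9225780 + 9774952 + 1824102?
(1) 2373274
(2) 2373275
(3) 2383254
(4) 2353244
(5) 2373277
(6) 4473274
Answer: 1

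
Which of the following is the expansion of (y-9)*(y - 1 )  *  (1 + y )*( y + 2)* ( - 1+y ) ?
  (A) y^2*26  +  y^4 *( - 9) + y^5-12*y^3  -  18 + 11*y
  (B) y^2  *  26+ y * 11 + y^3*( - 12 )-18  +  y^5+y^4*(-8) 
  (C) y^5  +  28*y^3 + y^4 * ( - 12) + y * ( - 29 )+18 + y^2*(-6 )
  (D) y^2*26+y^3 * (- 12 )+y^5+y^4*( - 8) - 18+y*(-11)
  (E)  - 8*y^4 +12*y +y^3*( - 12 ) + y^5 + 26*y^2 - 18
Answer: B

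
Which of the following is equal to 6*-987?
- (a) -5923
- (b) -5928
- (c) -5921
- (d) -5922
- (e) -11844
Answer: d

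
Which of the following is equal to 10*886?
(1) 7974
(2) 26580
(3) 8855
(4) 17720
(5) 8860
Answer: 5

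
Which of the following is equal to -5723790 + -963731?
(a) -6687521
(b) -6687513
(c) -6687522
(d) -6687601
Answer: a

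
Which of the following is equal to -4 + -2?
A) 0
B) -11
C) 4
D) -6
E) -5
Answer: D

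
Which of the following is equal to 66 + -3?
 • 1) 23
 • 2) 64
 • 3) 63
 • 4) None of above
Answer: 3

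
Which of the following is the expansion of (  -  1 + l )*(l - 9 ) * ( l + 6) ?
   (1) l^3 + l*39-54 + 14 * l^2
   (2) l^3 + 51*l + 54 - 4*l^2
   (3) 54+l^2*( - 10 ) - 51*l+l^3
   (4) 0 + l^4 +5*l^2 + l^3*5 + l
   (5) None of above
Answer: 5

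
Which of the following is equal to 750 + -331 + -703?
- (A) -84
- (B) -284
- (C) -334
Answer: B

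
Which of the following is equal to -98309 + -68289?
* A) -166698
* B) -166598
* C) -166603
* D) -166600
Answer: B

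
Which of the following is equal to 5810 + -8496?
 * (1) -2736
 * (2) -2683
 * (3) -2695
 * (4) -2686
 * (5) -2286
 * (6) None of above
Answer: 4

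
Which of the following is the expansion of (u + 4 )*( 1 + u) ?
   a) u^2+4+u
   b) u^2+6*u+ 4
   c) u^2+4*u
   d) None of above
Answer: d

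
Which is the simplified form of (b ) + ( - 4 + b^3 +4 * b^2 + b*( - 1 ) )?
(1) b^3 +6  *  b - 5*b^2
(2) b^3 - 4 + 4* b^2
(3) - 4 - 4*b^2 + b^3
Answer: 2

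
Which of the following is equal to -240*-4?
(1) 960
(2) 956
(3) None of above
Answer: 1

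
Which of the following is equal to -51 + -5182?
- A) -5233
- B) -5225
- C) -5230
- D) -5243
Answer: A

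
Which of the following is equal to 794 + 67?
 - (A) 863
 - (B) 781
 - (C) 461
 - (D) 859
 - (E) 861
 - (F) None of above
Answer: E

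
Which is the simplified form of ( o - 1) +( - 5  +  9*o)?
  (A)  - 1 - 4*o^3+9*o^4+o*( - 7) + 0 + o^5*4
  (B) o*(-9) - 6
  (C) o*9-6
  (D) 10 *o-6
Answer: D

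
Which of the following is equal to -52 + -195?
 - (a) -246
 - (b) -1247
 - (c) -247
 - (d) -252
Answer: c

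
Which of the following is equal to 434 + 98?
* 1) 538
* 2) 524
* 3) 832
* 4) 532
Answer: 4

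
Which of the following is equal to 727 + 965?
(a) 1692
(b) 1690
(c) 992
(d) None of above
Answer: a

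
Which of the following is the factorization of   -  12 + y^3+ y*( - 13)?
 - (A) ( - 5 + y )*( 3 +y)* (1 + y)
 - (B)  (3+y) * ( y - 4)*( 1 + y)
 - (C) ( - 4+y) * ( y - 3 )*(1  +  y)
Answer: B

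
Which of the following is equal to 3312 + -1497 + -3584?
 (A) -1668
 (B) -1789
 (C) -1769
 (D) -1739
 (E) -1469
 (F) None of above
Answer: C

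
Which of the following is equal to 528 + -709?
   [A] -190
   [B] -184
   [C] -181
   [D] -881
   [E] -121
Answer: C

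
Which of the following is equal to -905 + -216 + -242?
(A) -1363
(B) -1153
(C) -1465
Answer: A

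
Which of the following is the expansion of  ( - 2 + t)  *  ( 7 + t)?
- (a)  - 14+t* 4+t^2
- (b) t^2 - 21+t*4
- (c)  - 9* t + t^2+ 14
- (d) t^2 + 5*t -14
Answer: d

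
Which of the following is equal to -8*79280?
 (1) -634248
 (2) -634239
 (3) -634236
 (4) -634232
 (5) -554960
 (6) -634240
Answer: 6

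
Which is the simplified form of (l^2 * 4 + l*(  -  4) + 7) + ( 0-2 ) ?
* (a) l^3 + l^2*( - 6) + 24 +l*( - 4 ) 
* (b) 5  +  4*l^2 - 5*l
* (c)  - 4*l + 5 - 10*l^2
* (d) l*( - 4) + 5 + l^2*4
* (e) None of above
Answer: d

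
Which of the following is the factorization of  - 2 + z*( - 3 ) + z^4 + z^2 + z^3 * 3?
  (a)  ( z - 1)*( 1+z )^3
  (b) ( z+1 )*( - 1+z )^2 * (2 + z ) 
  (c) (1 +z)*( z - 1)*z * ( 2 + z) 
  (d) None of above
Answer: d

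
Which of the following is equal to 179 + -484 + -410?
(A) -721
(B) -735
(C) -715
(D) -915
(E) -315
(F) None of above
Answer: C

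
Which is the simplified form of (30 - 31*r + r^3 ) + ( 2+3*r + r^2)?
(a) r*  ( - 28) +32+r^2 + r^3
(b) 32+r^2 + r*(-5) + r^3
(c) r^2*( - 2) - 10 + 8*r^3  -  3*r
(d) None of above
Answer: a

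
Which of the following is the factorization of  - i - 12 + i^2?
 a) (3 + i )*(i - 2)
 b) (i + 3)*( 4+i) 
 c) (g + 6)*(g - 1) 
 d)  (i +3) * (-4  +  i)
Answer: d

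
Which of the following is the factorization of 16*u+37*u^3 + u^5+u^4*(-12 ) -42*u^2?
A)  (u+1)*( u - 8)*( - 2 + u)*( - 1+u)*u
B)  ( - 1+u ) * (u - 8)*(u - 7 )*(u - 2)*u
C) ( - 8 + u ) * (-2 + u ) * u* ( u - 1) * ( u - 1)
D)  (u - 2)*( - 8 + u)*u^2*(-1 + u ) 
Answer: C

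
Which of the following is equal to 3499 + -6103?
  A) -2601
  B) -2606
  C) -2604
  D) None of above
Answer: C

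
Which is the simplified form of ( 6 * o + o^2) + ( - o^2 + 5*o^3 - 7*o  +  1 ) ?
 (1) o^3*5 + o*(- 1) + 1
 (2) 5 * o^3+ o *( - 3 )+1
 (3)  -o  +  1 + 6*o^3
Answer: 1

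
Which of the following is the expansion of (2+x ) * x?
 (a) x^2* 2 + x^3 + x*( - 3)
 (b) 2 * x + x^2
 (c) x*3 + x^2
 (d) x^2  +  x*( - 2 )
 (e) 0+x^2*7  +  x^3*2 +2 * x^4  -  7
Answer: b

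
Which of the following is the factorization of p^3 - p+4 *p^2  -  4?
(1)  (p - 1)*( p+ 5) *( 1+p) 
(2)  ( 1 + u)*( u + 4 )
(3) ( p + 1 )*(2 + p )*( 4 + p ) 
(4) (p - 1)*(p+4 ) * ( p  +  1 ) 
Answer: 4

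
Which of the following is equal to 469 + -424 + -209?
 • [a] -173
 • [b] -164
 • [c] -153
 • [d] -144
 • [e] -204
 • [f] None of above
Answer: b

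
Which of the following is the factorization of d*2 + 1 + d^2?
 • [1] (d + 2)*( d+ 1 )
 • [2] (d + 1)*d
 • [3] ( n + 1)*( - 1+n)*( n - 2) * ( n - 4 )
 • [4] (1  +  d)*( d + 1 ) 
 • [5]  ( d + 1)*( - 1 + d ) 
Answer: 4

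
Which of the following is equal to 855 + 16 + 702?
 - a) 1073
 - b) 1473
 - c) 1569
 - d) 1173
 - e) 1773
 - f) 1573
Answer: f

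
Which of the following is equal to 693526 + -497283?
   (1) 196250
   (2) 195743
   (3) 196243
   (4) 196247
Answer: 3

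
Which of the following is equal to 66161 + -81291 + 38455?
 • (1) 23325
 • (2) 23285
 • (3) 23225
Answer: 1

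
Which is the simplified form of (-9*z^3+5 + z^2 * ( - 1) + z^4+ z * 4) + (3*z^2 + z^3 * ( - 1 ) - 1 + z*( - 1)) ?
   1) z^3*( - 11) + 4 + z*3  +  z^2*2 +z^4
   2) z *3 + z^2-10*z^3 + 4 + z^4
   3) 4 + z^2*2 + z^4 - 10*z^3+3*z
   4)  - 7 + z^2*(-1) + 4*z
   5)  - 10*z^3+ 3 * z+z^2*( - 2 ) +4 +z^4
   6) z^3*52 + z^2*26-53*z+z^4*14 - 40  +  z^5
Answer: 3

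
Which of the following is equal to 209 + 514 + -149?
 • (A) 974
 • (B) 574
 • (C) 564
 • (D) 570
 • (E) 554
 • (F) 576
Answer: B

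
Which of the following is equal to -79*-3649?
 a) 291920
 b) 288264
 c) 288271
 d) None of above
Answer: c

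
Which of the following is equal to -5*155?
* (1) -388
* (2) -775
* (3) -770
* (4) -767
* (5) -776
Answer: 2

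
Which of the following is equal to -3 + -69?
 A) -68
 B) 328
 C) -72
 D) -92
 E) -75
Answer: C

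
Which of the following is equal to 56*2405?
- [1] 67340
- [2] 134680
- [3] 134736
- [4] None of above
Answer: 2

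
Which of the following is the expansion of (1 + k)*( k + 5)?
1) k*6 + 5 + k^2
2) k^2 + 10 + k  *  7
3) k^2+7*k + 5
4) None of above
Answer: 1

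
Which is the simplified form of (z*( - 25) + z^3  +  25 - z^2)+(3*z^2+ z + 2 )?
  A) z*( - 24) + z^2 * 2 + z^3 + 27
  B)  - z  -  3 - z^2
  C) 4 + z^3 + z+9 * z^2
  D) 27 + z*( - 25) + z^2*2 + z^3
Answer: A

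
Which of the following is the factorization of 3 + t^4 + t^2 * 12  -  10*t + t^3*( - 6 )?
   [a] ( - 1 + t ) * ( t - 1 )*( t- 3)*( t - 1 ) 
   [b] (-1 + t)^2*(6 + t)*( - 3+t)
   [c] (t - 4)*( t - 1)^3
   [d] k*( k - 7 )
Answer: a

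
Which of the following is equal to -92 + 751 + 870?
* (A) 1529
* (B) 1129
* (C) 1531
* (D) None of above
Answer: A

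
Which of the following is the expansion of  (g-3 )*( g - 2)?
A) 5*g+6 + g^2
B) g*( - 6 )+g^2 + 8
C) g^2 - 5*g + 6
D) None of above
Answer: C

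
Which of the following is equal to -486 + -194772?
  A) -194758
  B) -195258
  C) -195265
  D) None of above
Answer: B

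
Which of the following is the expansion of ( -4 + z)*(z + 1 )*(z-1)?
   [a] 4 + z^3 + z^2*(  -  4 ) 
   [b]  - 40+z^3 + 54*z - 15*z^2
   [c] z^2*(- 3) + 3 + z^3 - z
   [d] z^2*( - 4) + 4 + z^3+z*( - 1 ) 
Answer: d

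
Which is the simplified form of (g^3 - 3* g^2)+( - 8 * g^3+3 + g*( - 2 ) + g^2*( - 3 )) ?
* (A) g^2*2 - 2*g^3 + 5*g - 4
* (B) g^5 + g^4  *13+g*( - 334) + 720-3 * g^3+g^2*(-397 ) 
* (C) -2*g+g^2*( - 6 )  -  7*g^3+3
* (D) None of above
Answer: C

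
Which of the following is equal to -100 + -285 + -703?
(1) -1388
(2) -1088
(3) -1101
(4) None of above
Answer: 2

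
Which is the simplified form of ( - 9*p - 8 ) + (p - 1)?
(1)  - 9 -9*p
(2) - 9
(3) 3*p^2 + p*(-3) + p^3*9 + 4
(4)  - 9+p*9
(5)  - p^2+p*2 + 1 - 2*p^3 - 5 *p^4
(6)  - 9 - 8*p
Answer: 6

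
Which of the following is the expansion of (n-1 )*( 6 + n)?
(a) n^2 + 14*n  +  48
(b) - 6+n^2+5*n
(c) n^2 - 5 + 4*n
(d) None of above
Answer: b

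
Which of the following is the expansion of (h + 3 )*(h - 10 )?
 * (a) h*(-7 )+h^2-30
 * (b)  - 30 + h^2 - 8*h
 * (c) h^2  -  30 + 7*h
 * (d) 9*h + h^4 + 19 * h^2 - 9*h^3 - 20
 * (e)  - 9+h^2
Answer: a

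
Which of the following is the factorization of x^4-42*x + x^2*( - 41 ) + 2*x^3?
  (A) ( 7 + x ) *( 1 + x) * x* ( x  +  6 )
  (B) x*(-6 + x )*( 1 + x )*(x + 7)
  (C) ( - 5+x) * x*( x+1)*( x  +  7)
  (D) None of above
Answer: B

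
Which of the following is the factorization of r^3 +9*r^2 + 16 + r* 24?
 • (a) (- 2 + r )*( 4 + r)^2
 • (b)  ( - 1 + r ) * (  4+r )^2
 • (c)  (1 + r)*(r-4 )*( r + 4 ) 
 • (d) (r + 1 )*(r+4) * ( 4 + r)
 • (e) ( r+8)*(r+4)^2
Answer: d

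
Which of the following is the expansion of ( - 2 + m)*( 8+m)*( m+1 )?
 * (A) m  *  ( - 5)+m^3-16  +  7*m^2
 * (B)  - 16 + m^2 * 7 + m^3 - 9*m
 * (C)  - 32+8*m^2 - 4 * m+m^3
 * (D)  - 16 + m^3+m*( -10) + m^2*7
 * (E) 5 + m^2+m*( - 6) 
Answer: D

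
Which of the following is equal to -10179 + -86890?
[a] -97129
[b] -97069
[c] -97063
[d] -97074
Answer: b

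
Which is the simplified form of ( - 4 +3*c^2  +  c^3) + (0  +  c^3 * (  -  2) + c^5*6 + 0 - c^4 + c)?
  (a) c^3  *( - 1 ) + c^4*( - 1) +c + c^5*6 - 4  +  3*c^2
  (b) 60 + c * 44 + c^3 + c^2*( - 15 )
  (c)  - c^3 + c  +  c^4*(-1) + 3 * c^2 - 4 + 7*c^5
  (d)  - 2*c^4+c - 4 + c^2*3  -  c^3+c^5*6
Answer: a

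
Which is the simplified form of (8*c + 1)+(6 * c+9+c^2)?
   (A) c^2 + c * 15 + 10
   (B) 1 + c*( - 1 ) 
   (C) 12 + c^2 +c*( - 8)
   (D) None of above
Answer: D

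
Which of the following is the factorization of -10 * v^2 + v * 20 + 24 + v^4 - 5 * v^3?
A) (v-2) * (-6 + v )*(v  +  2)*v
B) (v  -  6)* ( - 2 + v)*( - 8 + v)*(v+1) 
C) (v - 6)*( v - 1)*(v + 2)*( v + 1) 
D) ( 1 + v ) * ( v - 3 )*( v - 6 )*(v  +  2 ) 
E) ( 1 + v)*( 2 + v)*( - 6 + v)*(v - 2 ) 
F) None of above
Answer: E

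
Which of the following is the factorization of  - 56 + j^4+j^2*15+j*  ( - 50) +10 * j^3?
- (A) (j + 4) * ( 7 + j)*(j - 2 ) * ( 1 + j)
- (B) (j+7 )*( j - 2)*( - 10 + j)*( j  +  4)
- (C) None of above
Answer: A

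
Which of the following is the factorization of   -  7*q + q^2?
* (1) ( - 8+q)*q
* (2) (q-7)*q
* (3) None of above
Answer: 2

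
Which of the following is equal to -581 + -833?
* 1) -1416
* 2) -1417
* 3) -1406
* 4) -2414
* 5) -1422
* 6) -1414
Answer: 6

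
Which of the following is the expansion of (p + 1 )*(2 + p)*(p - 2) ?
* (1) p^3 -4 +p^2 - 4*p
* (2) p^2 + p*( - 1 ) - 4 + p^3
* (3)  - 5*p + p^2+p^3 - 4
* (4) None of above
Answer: 1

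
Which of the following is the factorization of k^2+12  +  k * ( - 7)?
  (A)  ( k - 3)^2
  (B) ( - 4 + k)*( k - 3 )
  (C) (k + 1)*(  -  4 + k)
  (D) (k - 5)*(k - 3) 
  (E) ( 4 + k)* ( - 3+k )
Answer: B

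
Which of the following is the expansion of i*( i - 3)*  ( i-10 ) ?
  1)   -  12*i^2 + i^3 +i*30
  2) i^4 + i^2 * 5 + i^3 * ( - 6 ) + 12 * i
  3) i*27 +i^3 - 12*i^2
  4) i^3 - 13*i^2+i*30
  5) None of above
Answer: 4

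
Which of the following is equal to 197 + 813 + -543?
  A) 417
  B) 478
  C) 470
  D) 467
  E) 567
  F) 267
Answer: D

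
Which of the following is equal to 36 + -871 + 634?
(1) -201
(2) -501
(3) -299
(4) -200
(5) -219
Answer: 1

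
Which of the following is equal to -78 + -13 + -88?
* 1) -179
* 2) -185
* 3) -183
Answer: 1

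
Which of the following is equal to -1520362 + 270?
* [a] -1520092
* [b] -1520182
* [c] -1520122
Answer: a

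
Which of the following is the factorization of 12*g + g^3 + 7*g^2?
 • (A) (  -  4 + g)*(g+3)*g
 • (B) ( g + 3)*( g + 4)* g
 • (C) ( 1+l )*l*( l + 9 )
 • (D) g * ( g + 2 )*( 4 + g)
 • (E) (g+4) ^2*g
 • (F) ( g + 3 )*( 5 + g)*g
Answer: B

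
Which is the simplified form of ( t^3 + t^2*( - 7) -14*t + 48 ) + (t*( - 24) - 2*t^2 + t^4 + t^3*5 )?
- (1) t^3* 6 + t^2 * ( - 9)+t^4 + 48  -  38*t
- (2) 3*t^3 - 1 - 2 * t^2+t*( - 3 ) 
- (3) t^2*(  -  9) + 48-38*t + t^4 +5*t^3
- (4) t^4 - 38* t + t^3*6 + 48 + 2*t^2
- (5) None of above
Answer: 1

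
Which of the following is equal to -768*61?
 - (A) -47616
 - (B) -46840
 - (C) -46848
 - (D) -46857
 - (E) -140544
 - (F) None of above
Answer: C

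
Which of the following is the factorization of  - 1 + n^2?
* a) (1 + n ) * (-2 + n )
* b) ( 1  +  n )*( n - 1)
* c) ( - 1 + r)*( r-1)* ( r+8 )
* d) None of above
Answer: b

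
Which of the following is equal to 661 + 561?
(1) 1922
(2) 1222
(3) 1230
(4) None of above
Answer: 2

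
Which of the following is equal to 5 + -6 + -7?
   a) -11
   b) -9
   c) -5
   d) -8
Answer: d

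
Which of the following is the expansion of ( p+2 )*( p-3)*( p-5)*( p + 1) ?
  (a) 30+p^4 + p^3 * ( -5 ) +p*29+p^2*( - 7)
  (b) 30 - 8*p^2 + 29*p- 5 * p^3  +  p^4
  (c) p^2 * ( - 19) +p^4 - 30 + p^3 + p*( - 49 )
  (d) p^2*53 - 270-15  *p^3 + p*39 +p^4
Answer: a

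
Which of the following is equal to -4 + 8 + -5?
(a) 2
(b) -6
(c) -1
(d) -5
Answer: c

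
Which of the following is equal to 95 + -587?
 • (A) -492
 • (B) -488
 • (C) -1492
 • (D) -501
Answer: A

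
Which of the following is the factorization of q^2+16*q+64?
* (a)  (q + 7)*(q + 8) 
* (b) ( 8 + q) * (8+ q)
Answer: b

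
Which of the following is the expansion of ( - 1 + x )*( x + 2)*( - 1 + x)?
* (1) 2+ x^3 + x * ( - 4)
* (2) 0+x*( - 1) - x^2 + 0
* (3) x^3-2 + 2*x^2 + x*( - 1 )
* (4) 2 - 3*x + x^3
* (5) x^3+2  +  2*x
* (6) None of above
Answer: 4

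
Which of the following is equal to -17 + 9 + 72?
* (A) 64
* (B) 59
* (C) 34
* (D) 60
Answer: A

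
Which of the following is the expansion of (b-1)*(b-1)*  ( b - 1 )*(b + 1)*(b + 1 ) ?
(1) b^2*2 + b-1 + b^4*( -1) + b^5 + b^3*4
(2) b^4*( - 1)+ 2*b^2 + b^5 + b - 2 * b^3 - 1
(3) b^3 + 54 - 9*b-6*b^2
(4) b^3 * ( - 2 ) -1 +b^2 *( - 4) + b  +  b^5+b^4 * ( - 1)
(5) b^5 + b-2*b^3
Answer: 2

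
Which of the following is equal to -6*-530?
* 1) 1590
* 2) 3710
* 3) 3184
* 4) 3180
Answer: 4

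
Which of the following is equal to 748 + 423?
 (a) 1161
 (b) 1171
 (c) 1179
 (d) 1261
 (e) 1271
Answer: b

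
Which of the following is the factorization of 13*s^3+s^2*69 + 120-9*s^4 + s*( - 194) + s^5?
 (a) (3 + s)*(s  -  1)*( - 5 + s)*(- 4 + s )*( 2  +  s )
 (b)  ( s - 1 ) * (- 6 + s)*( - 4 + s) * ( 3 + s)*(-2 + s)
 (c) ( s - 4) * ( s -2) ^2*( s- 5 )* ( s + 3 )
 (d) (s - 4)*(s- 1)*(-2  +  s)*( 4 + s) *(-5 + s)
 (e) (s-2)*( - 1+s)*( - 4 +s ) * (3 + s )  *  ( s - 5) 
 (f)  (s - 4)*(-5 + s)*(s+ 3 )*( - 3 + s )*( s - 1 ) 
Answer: e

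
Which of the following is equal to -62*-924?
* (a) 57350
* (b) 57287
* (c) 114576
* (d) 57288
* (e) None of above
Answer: d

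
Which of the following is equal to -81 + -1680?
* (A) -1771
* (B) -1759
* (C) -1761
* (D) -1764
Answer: C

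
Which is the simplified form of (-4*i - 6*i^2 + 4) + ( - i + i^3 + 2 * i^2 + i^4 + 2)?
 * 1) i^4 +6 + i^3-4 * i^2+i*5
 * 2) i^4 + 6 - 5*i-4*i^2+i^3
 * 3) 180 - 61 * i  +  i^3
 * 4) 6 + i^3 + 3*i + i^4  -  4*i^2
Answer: 2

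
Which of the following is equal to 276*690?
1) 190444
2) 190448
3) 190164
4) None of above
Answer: 4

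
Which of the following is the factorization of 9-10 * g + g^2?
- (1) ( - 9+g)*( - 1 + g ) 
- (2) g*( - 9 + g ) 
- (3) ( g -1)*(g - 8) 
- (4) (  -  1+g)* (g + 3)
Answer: 1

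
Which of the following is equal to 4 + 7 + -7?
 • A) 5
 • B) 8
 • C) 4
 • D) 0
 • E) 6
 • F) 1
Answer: C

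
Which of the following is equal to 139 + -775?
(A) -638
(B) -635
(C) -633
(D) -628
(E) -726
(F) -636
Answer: F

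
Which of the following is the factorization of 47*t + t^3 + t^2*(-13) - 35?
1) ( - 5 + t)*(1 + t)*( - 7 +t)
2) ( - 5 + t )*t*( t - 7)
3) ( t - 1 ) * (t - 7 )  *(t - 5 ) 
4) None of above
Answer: 3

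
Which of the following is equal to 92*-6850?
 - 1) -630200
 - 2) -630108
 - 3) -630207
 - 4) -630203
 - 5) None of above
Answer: 1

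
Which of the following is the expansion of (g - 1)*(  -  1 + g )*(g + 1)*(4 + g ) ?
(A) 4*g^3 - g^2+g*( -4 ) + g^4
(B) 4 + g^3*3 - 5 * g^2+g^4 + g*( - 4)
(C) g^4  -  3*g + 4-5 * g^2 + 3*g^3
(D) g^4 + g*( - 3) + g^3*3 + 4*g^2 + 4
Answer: C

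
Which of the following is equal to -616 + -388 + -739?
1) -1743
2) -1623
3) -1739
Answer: 1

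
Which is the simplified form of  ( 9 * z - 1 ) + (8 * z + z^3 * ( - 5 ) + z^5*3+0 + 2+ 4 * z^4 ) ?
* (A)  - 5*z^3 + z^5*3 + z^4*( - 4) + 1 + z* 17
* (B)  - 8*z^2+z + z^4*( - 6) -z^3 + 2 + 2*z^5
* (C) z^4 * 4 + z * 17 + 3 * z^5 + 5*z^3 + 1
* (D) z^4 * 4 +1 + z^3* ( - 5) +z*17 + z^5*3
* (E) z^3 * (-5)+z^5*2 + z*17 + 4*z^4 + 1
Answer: D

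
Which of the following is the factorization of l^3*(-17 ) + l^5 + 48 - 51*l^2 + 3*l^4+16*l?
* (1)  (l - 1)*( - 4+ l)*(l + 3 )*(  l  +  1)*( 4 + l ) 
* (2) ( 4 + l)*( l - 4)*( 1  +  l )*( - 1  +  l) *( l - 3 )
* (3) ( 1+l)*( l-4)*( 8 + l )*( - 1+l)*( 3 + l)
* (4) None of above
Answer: 1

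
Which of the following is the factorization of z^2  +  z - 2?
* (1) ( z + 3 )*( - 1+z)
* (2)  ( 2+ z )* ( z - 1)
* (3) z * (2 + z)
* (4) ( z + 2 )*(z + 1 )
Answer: 2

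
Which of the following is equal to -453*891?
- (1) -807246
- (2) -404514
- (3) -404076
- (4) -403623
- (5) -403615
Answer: 4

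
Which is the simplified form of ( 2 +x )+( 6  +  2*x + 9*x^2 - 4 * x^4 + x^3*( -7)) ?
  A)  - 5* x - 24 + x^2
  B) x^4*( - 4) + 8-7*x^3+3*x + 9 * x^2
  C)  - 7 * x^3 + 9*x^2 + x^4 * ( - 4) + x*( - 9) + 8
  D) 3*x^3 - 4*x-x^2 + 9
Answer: B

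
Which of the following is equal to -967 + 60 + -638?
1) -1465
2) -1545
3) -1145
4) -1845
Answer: 2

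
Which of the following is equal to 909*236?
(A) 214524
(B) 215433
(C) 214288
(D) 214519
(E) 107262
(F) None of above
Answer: A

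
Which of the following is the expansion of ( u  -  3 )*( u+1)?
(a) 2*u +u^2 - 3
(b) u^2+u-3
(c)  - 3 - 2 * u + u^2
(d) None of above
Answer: c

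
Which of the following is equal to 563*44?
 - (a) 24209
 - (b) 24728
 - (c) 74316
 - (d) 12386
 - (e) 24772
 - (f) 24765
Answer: e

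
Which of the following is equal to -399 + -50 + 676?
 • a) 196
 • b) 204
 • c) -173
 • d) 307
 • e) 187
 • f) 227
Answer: f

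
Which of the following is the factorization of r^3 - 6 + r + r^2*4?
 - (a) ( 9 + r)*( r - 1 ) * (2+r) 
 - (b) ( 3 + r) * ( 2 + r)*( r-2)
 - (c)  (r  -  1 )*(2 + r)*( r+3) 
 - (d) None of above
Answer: c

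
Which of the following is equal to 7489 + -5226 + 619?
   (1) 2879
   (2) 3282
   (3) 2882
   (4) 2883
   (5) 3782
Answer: 3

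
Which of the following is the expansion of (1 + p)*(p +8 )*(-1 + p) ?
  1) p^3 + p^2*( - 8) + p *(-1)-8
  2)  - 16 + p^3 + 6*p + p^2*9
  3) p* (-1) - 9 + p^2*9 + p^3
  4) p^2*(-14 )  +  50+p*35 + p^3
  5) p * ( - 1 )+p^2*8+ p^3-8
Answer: 5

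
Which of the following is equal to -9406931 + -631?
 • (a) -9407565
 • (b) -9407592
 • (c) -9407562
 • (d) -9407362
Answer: c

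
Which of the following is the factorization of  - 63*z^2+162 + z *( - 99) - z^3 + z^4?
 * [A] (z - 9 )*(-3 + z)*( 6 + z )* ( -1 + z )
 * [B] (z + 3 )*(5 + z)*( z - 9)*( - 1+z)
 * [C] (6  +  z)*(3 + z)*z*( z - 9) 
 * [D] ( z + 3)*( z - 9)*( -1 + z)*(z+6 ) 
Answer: D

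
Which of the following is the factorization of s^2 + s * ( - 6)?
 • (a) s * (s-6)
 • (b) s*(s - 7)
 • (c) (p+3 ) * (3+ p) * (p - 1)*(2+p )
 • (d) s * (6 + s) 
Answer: a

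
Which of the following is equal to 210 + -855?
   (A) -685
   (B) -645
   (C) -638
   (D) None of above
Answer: B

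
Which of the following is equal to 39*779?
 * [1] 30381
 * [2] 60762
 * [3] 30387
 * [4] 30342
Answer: 1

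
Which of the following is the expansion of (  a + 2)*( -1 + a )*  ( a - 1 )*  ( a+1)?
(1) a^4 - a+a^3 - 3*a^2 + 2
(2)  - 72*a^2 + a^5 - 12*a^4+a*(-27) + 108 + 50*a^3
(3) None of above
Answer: 1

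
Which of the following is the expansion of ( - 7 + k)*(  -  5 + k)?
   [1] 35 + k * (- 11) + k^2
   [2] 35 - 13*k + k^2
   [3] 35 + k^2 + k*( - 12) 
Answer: 3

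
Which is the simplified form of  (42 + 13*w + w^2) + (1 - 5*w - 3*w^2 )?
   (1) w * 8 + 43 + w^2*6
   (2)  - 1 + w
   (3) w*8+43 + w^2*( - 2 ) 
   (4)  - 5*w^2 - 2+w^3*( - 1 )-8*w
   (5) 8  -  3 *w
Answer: 3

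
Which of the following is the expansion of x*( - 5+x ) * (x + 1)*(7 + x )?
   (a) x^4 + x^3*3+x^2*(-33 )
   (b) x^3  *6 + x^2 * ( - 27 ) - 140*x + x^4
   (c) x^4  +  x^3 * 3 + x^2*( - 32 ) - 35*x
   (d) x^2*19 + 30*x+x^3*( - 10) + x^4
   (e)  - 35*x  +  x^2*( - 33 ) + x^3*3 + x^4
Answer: e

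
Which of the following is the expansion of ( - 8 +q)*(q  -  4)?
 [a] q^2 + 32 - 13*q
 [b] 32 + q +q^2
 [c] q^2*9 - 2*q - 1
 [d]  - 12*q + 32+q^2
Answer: d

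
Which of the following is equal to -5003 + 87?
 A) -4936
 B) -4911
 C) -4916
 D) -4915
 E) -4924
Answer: C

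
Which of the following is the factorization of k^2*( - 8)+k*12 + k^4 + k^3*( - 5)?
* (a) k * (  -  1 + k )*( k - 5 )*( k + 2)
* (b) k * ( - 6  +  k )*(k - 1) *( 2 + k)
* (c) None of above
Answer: b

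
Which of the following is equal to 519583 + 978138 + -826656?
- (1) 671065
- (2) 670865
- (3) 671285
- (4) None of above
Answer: 1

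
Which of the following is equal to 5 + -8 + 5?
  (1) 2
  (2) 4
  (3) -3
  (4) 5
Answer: 1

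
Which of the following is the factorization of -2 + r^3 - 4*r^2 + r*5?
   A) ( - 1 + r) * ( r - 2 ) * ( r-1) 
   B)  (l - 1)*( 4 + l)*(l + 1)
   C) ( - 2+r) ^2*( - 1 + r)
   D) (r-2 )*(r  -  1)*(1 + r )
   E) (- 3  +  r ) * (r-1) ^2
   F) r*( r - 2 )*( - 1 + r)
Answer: A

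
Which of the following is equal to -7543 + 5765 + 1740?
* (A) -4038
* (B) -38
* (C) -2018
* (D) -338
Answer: B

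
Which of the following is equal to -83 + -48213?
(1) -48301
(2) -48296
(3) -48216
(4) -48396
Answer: 2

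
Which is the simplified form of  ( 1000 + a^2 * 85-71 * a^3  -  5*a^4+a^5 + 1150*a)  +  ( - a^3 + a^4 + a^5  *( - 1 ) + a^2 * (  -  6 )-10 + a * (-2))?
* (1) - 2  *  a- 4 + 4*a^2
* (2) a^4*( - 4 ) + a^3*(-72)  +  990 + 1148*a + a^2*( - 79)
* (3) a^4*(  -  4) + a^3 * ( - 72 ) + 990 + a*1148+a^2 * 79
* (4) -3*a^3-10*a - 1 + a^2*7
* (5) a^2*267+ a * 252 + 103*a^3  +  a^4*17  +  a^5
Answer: 3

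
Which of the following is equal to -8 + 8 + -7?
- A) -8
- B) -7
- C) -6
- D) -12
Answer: B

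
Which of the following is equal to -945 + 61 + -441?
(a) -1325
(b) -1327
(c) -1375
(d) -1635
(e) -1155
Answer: a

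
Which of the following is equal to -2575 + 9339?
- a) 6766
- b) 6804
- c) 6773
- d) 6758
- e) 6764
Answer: e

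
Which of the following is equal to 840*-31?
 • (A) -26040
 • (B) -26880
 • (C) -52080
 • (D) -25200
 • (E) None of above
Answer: A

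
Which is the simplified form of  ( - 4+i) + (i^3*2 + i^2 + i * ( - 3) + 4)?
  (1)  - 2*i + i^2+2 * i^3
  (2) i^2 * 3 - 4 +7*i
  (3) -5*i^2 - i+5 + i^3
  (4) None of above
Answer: 1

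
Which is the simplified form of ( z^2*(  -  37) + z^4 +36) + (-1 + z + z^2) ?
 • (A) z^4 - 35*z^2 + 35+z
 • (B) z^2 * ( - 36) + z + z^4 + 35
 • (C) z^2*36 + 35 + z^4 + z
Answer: B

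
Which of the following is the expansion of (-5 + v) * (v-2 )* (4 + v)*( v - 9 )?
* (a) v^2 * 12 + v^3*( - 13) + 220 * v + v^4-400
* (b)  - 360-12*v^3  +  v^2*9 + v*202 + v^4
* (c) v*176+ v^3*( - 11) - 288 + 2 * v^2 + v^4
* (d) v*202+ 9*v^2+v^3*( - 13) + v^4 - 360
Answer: b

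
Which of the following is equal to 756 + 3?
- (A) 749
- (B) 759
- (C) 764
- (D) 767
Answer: B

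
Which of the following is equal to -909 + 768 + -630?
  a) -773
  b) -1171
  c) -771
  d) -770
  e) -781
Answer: c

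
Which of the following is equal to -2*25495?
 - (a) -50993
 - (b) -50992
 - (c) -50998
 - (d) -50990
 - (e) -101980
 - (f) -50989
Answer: d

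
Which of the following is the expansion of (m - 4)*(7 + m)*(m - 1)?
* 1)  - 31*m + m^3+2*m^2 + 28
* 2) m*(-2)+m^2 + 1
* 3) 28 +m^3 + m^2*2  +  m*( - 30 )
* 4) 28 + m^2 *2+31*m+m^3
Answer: 1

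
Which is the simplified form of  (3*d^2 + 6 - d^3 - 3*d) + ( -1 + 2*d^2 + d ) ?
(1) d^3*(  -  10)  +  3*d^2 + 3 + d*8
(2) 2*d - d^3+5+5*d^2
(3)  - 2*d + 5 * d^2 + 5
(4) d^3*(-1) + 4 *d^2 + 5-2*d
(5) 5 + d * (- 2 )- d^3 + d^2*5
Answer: 5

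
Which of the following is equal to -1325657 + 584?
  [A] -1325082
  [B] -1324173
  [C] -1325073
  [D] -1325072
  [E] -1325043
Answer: C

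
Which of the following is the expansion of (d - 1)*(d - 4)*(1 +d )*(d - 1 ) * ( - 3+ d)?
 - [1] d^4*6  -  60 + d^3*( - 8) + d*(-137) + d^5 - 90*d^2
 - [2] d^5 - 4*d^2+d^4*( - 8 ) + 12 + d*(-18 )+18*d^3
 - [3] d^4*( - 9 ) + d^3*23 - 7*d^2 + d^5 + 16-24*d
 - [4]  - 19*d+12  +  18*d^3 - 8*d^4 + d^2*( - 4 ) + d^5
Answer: 4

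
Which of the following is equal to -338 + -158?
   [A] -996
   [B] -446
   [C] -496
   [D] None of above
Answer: C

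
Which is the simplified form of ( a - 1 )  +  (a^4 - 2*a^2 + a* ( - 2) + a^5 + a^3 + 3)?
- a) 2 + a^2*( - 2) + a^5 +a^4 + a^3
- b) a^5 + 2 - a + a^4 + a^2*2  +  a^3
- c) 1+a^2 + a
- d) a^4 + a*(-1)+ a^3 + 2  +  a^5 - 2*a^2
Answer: d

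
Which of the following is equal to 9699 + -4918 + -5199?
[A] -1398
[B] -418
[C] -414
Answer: B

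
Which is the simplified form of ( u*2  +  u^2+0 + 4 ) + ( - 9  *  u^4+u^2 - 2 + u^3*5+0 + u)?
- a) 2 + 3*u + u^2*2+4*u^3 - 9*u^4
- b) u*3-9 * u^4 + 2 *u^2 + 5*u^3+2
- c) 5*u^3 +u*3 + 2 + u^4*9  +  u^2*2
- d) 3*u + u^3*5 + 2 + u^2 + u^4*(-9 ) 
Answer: b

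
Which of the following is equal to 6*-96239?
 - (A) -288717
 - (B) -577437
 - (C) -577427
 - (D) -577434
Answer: D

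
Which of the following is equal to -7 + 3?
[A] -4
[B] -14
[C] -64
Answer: A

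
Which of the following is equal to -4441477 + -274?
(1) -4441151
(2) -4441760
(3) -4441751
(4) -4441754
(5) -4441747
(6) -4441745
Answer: 3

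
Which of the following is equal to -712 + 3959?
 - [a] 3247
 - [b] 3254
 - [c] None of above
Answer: a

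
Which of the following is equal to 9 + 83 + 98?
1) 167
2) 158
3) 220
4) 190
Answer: 4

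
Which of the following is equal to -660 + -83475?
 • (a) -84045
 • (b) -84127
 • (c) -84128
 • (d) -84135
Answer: d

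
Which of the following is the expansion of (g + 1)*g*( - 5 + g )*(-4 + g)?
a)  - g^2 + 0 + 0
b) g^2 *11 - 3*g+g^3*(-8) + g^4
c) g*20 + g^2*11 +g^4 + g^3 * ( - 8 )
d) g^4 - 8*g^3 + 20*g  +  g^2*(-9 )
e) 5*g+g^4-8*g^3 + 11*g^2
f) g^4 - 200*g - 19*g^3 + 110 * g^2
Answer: c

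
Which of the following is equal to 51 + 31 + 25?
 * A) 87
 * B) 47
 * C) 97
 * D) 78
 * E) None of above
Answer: E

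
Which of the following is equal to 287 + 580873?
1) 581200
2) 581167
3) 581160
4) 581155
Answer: 3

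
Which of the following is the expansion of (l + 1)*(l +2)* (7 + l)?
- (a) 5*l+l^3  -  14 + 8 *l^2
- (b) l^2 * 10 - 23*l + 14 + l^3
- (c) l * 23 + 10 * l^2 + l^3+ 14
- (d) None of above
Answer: c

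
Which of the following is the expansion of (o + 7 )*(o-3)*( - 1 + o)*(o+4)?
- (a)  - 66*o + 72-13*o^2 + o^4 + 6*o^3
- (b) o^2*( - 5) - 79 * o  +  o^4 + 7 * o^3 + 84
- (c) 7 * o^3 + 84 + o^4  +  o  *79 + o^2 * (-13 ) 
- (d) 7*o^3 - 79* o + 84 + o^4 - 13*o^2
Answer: d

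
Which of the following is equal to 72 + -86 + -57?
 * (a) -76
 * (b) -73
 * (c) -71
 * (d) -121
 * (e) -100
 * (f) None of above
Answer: c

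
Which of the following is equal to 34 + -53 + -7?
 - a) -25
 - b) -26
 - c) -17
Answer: b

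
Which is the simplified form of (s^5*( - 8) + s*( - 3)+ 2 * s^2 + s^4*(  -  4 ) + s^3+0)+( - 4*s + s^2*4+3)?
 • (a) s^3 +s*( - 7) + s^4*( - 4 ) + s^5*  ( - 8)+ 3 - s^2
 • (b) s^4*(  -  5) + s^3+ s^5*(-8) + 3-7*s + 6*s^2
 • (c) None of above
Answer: c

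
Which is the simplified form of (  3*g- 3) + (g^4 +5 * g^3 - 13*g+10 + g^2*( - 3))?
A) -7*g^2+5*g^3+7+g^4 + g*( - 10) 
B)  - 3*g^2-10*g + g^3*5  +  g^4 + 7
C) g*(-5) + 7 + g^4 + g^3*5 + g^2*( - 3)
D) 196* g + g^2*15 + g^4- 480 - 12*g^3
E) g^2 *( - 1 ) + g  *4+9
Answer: B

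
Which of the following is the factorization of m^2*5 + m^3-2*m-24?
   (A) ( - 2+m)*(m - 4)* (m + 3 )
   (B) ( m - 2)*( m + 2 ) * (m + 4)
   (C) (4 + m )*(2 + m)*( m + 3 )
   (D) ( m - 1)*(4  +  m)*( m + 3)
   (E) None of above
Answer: E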